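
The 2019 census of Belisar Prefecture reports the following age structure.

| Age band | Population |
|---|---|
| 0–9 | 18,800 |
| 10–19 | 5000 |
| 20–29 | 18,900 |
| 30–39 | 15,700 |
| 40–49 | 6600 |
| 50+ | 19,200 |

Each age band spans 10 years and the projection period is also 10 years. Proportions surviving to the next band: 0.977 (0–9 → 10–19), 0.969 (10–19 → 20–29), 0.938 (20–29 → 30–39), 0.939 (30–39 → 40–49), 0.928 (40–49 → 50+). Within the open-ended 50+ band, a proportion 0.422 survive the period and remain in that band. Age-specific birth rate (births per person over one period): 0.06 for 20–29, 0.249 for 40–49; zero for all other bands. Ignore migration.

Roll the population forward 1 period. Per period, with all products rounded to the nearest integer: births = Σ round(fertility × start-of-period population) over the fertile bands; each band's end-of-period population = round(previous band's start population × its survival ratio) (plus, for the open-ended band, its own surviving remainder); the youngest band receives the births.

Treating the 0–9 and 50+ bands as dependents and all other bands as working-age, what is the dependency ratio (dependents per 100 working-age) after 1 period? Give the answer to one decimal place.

30.5

Numbering the bands 1..6 from youngest to oldest:
[period 1]
Births: 18900 * 0.06 = 1134  |  6600 * 0.249 = 1643 → 2777
Band 2: 18800 * 0.977 = 18368
Band 3: 5000 * 0.969 = 4845
Band 4: 18900 * 0.938 = 17728
Band 5: 15700 * 0.939 = 14742
Band 6: 6600 * 0.928 + 19200 * 0.422 = 6125 + 8102 = 14227
Population now: 0–9=2777, 10–19=18368, 20–29=4845, 30–39=17728, 40–49=14742, 50+=14227
Dependents (band 0–9 + band 50+) = 2777 + 14227 = 17004; working-age = 55683; ratio = 17004/55683 × 100 = 30.5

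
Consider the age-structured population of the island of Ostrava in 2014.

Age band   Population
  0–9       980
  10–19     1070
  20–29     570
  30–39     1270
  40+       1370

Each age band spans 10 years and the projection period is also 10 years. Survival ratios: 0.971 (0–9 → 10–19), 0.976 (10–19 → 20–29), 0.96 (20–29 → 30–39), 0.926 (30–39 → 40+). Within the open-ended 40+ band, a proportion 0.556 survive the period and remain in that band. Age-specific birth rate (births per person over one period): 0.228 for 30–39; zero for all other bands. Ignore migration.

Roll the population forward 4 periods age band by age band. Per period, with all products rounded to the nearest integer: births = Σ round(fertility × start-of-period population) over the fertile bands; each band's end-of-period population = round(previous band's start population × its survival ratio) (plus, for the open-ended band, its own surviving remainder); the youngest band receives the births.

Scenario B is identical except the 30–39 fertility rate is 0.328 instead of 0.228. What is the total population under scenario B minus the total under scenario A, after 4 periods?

355

[period 1]
Births: 1270 × 0.228 = 290
10–19: 980 × 0.971 = 952
20–29: 1070 × 0.976 = 1044
30–39: 570 × 0.96 = 547
40+: 1270 × 0.926 + 1370 × 0.556 = 1176 + 762 = 1938
Giving 290 / 952 / 1044 / 547 / 1938.
[period 2]
Births: 547 × 0.228 = 125
10–19: 290 × 0.971 = 282
20–29: 952 × 0.976 = 929
30–39: 1044 × 0.96 = 1002
40+: 547 × 0.926 + 1938 × 0.556 = 507 + 1078 = 1585
Giving 125 / 282 / 929 / 1002 / 1585.
[period 3]
Births: 1002 × 0.228 = 228
10–19: 125 × 0.971 = 121
20–29: 282 × 0.976 = 275
30–39: 929 × 0.96 = 892
40+: 1002 × 0.926 + 1585 × 0.556 = 928 + 881 = 1809
Giving 228 / 121 / 275 / 892 / 1809.
[period 4]
Births: 892 × 0.228 = 203
10–19: 228 × 0.971 = 221
20–29: 121 × 0.976 = 118
30–39: 275 × 0.96 = 264
40+: 892 × 0.926 + 1809 × 0.556 = 826 + 1006 = 1832
Giving 203 / 221 / 118 / 264 / 1832.
Scenario A total after 4 periods: 2638
Scenario B projection —
[period 1]
Births: 1270 × 0.328 = 417
10–19: 980 × 0.971 = 952
20–29: 1070 × 0.976 = 1044
30–39: 570 × 0.96 = 547
40+: 1270 × 0.926 + 1370 × 0.556 = 1176 + 762 = 1938
Giving 417 / 952 / 1044 / 547 / 1938.
[period 2]
Births: 547 × 0.328 = 179
10–19: 417 × 0.971 = 405
20–29: 952 × 0.976 = 929
30–39: 1044 × 0.96 = 1002
40+: 547 × 0.926 + 1938 × 0.556 = 507 + 1078 = 1585
Giving 179 / 405 / 929 / 1002 / 1585.
[period 3]
Births: 1002 × 0.328 = 329
10–19: 179 × 0.971 = 174
20–29: 405 × 0.976 = 395
30–39: 929 × 0.96 = 892
40+: 1002 × 0.926 + 1585 × 0.556 = 928 + 881 = 1809
Giving 329 / 174 / 395 / 892 / 1809.
[period 4]
Births: 892 × 0.328 = 293
10–19: 329 × 0.971 = 319
20–29: 174 × 0.976 = 170
30–39: 395 × 0.96 = 379
40+: 892 × 0.926 + 1809 × 0.556 = 826 + 1006 = 1832
Giving 293 / 319 / 170 / 379 / 1832.
Scenario B total after 4 periods: 2993
Difference B − A = 2993 − 2638 = 355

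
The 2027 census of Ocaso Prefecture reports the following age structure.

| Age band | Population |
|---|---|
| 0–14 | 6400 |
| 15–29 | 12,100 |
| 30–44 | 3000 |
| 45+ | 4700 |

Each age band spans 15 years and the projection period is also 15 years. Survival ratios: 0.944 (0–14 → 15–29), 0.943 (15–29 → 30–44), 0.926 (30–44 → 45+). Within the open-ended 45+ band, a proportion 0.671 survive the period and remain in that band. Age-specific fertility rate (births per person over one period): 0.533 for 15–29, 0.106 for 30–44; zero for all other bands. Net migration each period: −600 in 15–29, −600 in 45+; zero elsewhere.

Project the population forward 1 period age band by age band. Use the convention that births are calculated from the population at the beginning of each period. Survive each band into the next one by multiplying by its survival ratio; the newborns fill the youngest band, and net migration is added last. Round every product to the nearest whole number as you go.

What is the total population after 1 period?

28951

(Bands numbered youngest = 1 to oldest = 4.)
After projecting period 1:
Births: 12100 × 0.533 = 6449  |  3000 × 0.106 = 318 → total 6767
Band 2: 6400 × 0.944 = 6042
Band 3: 12100 × 0.943 = 11410
Band 4: 3000 × 0.926 + 4700 × 0.671 = 2778 + 3154 = 5932
Net migration: Band 2 − 600 → 5442; Band 4 − 600 → 5332
Giving 6767 / 5442 / 11410 / 5332.
Total after period 1: 6767 + 5442 + 11410 + 5332 = 28951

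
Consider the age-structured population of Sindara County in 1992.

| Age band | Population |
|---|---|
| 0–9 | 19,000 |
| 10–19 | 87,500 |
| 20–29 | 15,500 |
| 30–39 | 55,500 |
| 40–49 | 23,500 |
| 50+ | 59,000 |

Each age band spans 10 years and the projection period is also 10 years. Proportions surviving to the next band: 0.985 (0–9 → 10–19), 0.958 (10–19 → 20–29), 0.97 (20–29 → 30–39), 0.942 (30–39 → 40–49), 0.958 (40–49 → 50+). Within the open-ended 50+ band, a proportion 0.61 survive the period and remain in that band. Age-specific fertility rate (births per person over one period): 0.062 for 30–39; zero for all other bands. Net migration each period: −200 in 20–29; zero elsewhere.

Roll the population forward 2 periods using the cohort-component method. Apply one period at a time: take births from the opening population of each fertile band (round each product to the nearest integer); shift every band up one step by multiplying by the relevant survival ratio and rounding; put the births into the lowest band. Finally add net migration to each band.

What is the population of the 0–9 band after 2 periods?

[period 1]
Births: 55500 * 0.062 = 3441
10–19: 19000 * 0.985 = 18715
20–29: 87500 * 0.958 = 83825
30–39: 15500 * 0.97 = 15035
40–49: 55500 * 0.942 = 52281
50+: 23500 * 0.958 + 59000 * 0.61 = 22513 + 35990 = 58503
Net migration: 20–29 − 200 → 83625
End of period: [3441, 18715, 83625, 15035, 52281, 58503]
[period 2]
Births: 15035 * 0.062 = 932
10–19: 3441 * 0.985 = 3389
20–29: 18715 * 0.958 = 17929
30–39: 83625 * 0.97 = 81116
40–49: 15035 * 0.942 = 14163
50+: 52281 * 0.958 + 58503 * 0.61 = 50085 + 35687 = 85772
Net migration: 20–29 − 200 → 17729
End of period: [932, 3389, 17729, 81116, 14163, 85772]

932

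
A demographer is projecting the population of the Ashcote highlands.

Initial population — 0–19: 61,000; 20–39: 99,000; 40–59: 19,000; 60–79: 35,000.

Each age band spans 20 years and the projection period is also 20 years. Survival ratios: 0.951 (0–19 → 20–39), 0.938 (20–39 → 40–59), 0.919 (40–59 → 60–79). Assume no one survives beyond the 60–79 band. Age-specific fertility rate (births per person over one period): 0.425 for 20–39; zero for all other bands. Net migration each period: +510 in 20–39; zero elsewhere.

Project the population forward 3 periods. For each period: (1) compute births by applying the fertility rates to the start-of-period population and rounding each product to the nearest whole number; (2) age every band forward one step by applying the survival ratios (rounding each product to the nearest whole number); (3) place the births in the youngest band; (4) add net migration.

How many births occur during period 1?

42075

[period 1]
Births: 99000 × 0.425 = 42075
20–39: 61000 × 0.951 = 58011
40–59: 99000 × 0.938 = 92862
60–79: 19000 × 0.919 = 17461
Net migration: 20–39 + 510 → 58521
End of period: [42075, 58521, 92862, 17461]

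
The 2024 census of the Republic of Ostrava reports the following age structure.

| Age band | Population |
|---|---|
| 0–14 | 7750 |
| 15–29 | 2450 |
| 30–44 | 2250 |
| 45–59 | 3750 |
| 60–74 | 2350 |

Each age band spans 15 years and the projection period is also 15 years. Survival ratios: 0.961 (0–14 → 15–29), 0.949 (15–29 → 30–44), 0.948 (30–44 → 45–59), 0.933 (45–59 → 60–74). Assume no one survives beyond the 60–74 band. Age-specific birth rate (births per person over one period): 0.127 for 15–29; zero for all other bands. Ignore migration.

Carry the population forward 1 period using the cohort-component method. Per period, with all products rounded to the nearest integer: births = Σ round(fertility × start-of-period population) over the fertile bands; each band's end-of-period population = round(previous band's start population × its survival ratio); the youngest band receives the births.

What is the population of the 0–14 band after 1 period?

Numbering the bands 1..5 from youngest to oldest:
Period 1.
Births: 2450 × 0.127 = 311
Band 2: 7750 × 0.961 = 7448
Band 3: 2450 × 0.949 = 2325
Band 4: 2250 × 0.948 = 2133
Band 5: 3750 × 0.933 = 3499
End of period: [311, 7448, 2325, 2133, 3499]

311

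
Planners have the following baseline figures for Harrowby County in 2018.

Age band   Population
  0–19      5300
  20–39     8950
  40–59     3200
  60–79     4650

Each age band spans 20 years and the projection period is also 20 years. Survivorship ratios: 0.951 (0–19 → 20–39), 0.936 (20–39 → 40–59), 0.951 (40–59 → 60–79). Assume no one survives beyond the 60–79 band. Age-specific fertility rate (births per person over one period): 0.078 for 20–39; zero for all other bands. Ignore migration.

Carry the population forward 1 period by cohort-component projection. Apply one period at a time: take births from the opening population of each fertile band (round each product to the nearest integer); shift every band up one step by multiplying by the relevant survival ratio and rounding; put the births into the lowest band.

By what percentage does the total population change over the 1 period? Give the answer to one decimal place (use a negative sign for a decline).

(Bands numbered youngest = 1 to oldest = 4.)
After projecting period 1:
Births: 8950 × 0.078 = 698
Band 2: 5300 × 0.951 = 5040
Band 3: 8950 × 0.936 = 8377
Band 4: 3200 × 0.951 = 3043
Giving 698 / 5040 / 8377 / 3043.
Total: 22100 → 17158; change = -4942; percentage change = -22.4%

-22.4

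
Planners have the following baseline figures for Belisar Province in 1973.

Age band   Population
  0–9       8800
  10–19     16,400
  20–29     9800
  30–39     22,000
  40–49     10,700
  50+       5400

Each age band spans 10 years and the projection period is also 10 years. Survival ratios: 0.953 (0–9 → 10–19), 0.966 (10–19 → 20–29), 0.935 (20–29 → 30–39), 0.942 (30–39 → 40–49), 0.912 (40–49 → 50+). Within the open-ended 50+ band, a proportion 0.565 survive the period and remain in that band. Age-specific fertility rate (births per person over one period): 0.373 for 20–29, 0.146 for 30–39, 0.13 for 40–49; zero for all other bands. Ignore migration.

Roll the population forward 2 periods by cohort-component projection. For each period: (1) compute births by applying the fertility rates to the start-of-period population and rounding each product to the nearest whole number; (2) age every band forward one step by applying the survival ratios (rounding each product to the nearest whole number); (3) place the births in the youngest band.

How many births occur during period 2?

[period 1]
Births: 9800 × 0.373 = 3655 ; 22000 × 0.146 = 3212 ; 10700 × 0.13 = 1391 ⇒ total 8258
10–19: 8800 × 0.953 = 8386
20–29: 16400 × 0.966 = 15842
30–39: 9800 × 0.935 = 9163
40–49: 22000 × 0.942 = 20724
50+: 10700 × 0.912 + 5400 × 0.565 = 9758 + 3051 = 12809
→ [8258, 8386, 15842, 9163, 20724, 12809]
[period 2]
Births: 15842 × 0.373 = 5909 ; 9163 × 0.146 = 1338 ; 20724 × 0.13 = 2694 ⇒ total 9941
10–19: 8258 × 0.953 = 7870
20–29: 8386 × 0.966 = 8101
30–39: 15842 × 0.935 = 14812
40–49: 9163 × 0.942 = 8632
50+: 20724 × 0.912 + 12809 × 0.565 = 18900 + 7237 = 26137
→ [9941, 7870, 8101, 14812, 8632, 26137]

9941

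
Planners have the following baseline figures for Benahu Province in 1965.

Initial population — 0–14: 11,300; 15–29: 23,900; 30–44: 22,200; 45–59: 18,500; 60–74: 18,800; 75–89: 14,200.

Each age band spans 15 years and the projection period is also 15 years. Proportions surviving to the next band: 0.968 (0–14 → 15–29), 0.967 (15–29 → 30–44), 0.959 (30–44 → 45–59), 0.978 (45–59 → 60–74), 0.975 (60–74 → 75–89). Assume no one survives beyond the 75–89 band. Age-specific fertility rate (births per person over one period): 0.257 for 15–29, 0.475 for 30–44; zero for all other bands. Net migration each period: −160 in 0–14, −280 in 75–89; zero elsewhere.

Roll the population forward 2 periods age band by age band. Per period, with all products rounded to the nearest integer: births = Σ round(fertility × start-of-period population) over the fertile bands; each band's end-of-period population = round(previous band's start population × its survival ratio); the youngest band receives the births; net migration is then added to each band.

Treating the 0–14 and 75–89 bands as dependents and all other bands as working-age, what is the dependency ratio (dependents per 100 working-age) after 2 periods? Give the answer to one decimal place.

Call the groups 1 to 6, youngest first.
— Period 1 —
Births: 23900 × 0.257 = 6142  |  22200 × 0.475 = 10545 ⇒ total 16687
Group 2: 11300 × 0.968 = 10938
Group 3: 23900 × 0.967 = 23111
Group 4: 22200 × 0.959 = 21290
Group 5: 18500 × 0.978 = 18093
Group 6: 18800 × 0.975 = 18330
Net migration: Group 1 − 160 → 16527; Group 6 − 280 → 18050
Population now: 0–14=16527, 15–29=10938, 30–44=23111, 45–59=21290, 60–74=18093, 75–89=18050
— Period 2 —
Births: 10938 × 0.257 = 2811  |  23111 × 0.475 = 10978 ⇒ total 13789
Group 2: 16527 × 0.968 = 15998
Group 3: 10938 × 0.967 = 10577
Group 4: 23111 × 0.959 = 22163
Group 5: 21290 × 0.978 = 20822
Group 6: 18093 × 0.975 = 17641
Net migration: Group 1 − 160 → 13629; Group 6 − 280 → 17361
Population now: 0–14=13629, 15–29=15998, 30–44=10577, 45–59=22163, 60–74=20822, 75–89=17361
Dependents (band 0–14 + band 75–89) = 13629 + 17361 = 30990; working-age = 69560; ratio = 30990/69560 × 100 = 44.6

44.6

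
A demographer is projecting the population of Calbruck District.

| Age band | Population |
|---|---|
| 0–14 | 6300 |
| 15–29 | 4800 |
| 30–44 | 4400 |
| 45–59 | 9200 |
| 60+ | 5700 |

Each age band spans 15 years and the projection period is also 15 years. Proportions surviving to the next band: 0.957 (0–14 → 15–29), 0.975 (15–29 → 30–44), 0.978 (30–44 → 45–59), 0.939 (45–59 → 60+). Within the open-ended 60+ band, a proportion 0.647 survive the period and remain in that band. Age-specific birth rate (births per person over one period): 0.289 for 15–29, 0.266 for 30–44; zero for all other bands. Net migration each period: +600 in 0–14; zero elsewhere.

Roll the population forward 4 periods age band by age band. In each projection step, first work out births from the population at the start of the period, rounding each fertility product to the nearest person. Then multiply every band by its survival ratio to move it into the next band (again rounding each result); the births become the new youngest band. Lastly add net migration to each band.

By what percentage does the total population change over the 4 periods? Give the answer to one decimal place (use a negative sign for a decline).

Call the groups 1 to 5, youngest first.
Period 1.
Births: 4800 × 0.289 = 1387 ; 4400 × 0.266 = 1170 — total 2557
Group 2: 6300 × 0.957 = 6029
Group 3: 4800 × 0.975 = 4680
Group 4: 4400 × 0.978 = 4303
Group 5: 9200 × 0.939 + 5700 × 0.647 = 8639 + 3688 = 12327
Net migration: Group 1 + 600 → 3157
→ [3157, 6029, 4680, 4303, 12327]
Period 2.
Births: 6029 × 0.289 = 1742 ; 4680 × 0.266 = 1245 — total 2987
Group 2: 3157 × 0.957 = 3021
Group 3: 6029 × 0.975 = 5878
Group 4: 4680 × 0.978 = 4577
Group 5: 4303 × 0.939 + 12327 × 0.647 = 4041 + 7976 = 12017
Net migration: Group 1 + 600 → 3587
→ [3587, 3021, 5878, 4577, 12017]
Period 3.
Births: 3021 × 0.289 = 873 ; 5878 × 0.266 = 1564 — total 2437
Group 2: 3587 × 0.957 = 3433
Group 3: 3021 × 0.975 = 2945
Group 4: 5878 × 0.978 = 5749
Group 5: 4577 × 0.939 + 12017 × 0.647 = 4298 + 7775 = 12073
Net migration: Group 1 + 600 → 3037
→ [3037, 3433, 2945, 5749, 12073]
Period 4.
Births: 3433 × 0.289 = 992 ; 2945 × 0.266 = 783 — total 1775
Group 2: 3037 × 0.957 = 2906
Group 3: 3433 × 0.975 = 3347
Group 4: 2945 × 0.978 = 2880
Group 5: 5749 × 0.939 + 12073 × 0.647 = 5398 + 7811 = 13209
Net migration: Group 1 + 600 → 2375
→ [2375, 2906, 3347, 2880, 13209]
Total: 30400 → 24717; change = -5683; percentage change = -18.7%

-18.7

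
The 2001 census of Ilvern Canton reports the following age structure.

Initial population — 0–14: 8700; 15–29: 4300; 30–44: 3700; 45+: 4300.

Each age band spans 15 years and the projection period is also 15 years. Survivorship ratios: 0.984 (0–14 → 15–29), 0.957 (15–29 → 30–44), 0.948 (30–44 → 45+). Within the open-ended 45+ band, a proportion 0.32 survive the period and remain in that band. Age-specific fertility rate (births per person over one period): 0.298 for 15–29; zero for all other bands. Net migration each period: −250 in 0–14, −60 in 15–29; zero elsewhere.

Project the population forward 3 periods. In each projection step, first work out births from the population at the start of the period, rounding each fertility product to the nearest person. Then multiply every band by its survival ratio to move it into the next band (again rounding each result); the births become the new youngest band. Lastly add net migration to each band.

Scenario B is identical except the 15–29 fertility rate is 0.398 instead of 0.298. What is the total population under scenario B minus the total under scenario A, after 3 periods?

1505

Period 1:
Births: 4300 × 0.298 = 1281
15–29: 8700 × 0.984 = 8561
30–44: 4300 × 0.957 = 4115
45+: 3700 × 0.948 + 4300 × 0.32 = 3508 + 1376 = 4884
Net migration: 0–14 − 250 → 1031; 15–29 − 60 → 8501
Giving 1031 / 8501 / 4115 / 4884.
Period 2:
Births: 8501 × 0.298 = 2533
15–29: 1031 × 0.984 = 1015
30–44: 8501 × 0.957 = 8135
45+: 4115 × 0.948 + 4884 × 0.32 = 3901 + 1563 = 5464
Net migration: 0–14 − 250 → 2283; 15–29 − 60 → 955
Giving 2283 / 955 / 8135 / 5464.
Period 3:
Births: 955 × 0.298 = 285
15–29: 2283 × 0.984 = 2246
30–44: 955 × 0.957 = 914
45+: 8135 × 0.948 + 5464 × 0.32 = 7712 + 1748 = 9460
Net migration: 0–14 − 250 → 35; 15–29 − 60 → 2186
Giving 35 / 2186 / 914 / 9460.
Scenario A total after 3 periods: 12595
Scenario B projection —
Period 1:
Births: 4300 × 0.398 = 1711
15–29: 8700 × 0.984 = 8561
30–44: 4300 × 0.957 = 4115
45+: 3700 × 0.948 + 4300 × 0.32 = 3508 + 1376 = 4884
Net migration: 0–14 − 250 → 1461; 15–29 − 60 → 8501
Giving 1461 / 8501 / 4115 / 4884.
Period 2:
Births: 8501 × 0.398 = 3383
15–29: 1461 × 0.984 = 1438
30–44: 8501 × 0.957 = 8135
45+: 4115 × 0.948 + 4884 × 0.32 = 3901 + 1563 = 5464
Net migration: 0–14 − 250 → 3133; 15–29 − 60 → 1378
Giving 3133 / 1378 / 8135 / 5464.
Period 3:
Births: 1378 × 0.398 = 548
15–29: 3133 × 0.984 = 3083
30–44: 1378 × 0.957 = 1319
45+: 8135 × 0.948 + 5464 × 0.32 = 7712 + 1748 = 9460
Net migration: 0–14 − 250 → 298; 15–29 − 60 → 3023
Giving 298 / 3023 / 1319 / 9460.
Scenario B total after 3 periods: 14100
Difference B − A = 14100 − 12595 = 1505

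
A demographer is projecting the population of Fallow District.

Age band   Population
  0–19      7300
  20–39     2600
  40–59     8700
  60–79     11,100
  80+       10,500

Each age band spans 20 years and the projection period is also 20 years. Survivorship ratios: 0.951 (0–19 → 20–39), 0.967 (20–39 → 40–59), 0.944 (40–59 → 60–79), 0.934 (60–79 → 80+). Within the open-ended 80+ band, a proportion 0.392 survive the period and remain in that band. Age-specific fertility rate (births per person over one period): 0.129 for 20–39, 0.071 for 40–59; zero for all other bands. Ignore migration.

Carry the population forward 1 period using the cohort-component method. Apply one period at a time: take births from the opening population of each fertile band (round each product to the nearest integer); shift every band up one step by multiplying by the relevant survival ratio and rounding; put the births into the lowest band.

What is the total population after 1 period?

After projecting period 1:
Births: 2600 × 0.129 = 335, 8700 × 0.071 = 618 — total 953
20–39: 7300 × 0.951 = 6942
40–59: 2600 × 0.967 = 2514
60–79: 8700 × 0.944 = 8213
80+: 11100 × 0.934 + 10500 × 0.392 = 10367 + 4116 = 14483
→ [953, 6942, 2514, 8213, 14483]
Total after period 1: 953 + 6942 + 2514 + 8213 + 14483 = 33105

33105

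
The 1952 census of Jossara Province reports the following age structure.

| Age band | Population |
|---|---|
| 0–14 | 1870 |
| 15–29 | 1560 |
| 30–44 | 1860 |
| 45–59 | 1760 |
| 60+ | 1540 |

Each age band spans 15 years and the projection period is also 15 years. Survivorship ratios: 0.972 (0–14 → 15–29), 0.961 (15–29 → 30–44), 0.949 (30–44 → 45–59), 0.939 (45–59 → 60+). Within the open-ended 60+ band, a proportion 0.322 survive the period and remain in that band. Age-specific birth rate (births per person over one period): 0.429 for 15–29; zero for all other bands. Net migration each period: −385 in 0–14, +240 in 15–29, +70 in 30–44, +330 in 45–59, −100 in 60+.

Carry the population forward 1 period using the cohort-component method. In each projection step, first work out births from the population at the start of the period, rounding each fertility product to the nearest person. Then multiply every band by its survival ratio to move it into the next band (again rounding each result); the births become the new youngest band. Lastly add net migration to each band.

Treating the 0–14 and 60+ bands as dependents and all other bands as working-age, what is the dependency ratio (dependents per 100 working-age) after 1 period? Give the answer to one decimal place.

40.8

After projecting period 1:
Births: 1560 × 0.429 = 669
15–29: 1870 × 0.972 = 1818
30–44: 1560 × 0.961 = 1499
45–59: 1860 × 0.949 = 1765
60+: 1760 × 0.939 + 1540 × 0.322 = 1653 + 496 = 2149
Net migration: 0–14 − 385 → 284; 15–29 + 240 → 2058; 30–44 + 70 → 1569; 45–59 + 330 → 2095; 60+ − 100 → 2049
→ [284, 2058, 1569, 2095, 2049]
Dependents (band 0–14 + band 60+) = 284 + 2049 = 2333; working-age = 5722; ratio = 2333/5722 × 100 = 40.8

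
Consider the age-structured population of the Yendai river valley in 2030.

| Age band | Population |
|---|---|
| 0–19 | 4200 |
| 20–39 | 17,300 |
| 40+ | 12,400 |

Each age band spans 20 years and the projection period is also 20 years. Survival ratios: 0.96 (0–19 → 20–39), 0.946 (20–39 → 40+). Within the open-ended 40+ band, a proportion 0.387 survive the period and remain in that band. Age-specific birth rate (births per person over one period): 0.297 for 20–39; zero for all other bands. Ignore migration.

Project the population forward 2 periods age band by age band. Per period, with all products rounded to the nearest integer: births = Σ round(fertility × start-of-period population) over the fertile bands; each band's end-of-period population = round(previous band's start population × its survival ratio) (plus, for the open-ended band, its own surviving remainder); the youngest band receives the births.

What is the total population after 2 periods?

(Groups numbered youngest = 1 to oldest = 3.)
After projecting period 1:
Births: 17300 × 0.297 = 5138
Group 2: 4200 × 0.96 = 4032
Group 3: 17300 × 0.946 + 12400 × 0.387 = 16366 + 4799 = 21165
End of period: [5138, 4032, 21165]
After projecting period 2:
Births: 4032 × 0.297 = 1198
Group 2: 5138 × 0.96 = 4932
Group 3: 4032 × 0.946 + 21165 × 0.387 = 3814 + 8191 = 12005
End of period: [1198, 4932, 12005]
Total after period 2: 1198 + 4932 + 12005 = 18135

18135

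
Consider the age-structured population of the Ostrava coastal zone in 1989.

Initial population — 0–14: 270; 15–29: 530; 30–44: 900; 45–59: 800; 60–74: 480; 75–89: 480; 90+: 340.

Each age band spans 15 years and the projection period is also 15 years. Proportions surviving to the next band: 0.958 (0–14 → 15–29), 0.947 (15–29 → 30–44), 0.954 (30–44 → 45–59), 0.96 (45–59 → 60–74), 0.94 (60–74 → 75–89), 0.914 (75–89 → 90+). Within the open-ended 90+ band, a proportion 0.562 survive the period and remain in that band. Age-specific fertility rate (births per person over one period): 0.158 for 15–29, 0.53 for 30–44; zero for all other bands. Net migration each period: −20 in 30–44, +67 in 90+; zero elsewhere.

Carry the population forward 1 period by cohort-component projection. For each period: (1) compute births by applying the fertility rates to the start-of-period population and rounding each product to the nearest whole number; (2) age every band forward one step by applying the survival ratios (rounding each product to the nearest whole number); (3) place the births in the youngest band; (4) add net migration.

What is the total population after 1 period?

Let band 1 be 0–14 through band 7 = 90+.
Period 1:
Births: 530 × 0.158 = 84  |  900 × 0.53 = 477 → total 561
Band 2: 270 × 0.958 = 259
Band 3: 530 × 0.947 = 502
Band 4: 900 × 0.954 = 859
Band 5: 800 × 0.96 = 768
Band 6: 480 × 0.94 = 451
Band 7: 480 × 0.914 + 340 × 0.562 = 439 + 191 = 630
Net migration: Band 3 − 20 → 482; Band 7 + 67 → 697
Population now: 0–14=561, 15–29=259, 30–44=482, 45–59=859, 60–74=768, 75–89=451, 90+=697
Total after period 1: 561 + 259 + 482 + 859 + 768 + 451 + 697 = 4077

4077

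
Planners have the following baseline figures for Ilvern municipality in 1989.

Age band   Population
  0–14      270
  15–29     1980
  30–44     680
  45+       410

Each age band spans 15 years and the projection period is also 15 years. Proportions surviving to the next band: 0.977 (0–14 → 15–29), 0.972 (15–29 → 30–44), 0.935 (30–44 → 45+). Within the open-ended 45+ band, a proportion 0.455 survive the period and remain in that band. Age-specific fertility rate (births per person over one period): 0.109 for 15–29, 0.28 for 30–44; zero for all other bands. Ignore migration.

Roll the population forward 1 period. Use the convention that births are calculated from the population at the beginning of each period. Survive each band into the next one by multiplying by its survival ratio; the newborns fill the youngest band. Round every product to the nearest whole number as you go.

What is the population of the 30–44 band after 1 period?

[period 1]
Births: 1980 × 0.109 = 216, 680 × 0.28 = 190 → 406
15–29: 270 × 0.977 = 264
30–44: 1980 × 0.972 = 1925
45+: 680 × 0.935 + 410 × 0.455 = 636 + 187 = 823
→ [406, 264, 1925, 823]

1925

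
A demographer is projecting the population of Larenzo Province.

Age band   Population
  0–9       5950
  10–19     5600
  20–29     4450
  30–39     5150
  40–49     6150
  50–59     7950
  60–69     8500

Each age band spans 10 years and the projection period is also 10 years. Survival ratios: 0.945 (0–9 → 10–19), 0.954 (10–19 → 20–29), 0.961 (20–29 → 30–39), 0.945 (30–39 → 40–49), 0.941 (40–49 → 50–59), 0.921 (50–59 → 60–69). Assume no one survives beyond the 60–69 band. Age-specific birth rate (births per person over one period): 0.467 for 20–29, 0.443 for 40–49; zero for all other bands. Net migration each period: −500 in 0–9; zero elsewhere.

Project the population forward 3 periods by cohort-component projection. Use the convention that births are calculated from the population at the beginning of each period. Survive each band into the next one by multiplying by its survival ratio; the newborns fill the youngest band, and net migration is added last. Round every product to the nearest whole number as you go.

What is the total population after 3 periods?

29624

Let band 1 be 0–9 through band 7 = 60–69.
[period 1]
Births: 4450 * 0.467 = 2078, 6150 * 0.443 = 2724 → 4802
Band 2: 5950 * 0.945 = 5623
Band 3: 5600 * 0.954 = 5342
Band 4: 4450 * 0.961 = 4276
Band 5: 5150 * 0.945 = 4867
Band 6: 6150 * 0.941 = 5787
Band 7: 7950 * 0.921 = 7322
Net migration: Band 1 − 500 → 4302
End of period: [4302, 5623, 5342, 4276, 4867, 5787, 7322]
[period 2]
Births: 5342 * 0.467 = 2495, 4867 * 0.443 = 2156 → 4651
Band 2: 4302 * 0.945 = 4065
Band 3: 5623 * 0.954 = 5364
Band 4: 5342 * 0.961 = 5134
Band 5: 4276 * 0.945 = 4041
Band 6: 4867 * 0.941 = 4580
Band 7: 5787 * 0.921 = 5330
Net migration: Band 1 − 500 → 4151
End of period: [4151, 4065, 5364, 5134, 4041, 4580, 5330]
[period 3]
Births: 5364 * 0.467 = 2505, 4041 * 0.443 = 1790 → 4295
Band 2: 4151 * 0.945 = 3923
Band 3: 4065 * 0.954 = 3878
Band 4: 5364 * 0.961 = 5155
Band 5: 5134 * 0.945 = 4852
Band 6: 4041 * 0.941 = 3803
Band 7: 4580 * 0.921 = 4218
Net migration: Band 1 − 500 → 3795
End of period: [3795, 3923, 3878, 5155, 4852, 3803, 4218]
Total after period 3: 3795 + 3923 + 3878 + 5155 + 4852 + 3803 + 4218 = 29624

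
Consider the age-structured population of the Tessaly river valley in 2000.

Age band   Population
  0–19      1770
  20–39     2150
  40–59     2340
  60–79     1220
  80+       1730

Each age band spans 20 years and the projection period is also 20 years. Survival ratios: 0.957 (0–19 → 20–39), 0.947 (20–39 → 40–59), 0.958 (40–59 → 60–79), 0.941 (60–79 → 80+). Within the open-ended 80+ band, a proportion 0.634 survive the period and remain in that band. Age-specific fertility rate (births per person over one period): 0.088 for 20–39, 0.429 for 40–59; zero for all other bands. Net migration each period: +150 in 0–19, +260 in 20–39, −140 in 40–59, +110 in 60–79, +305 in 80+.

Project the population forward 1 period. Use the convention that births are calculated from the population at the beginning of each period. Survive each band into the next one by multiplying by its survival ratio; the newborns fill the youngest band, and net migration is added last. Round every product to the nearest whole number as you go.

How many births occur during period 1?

1193

Numbering the bands 1..5 from youngest to oldest:
— Period 1 —
Births: 2150 × 0.088 = 189  |  2340 × 0.429 = 1004 → total 1193
Band 2: 1770 × 0.957 = 1694
Band 3: 2150 × 0.947 = 2036
Band 4: 2340 × 0.958 = 2242
Band 5: 1220 × 0.941 + 1730 × 0.634 = 1148 + 1097 = 2245
Net migration: Band 1 + 150 → 1343; Band 2 + 260 → 1954; Band 3 − 140 → 1896; Band 4 + 110 → 2352; Band 5 + 305 → 2550
Giving 1343 / 1954 / 1896 / 2352 / 2550.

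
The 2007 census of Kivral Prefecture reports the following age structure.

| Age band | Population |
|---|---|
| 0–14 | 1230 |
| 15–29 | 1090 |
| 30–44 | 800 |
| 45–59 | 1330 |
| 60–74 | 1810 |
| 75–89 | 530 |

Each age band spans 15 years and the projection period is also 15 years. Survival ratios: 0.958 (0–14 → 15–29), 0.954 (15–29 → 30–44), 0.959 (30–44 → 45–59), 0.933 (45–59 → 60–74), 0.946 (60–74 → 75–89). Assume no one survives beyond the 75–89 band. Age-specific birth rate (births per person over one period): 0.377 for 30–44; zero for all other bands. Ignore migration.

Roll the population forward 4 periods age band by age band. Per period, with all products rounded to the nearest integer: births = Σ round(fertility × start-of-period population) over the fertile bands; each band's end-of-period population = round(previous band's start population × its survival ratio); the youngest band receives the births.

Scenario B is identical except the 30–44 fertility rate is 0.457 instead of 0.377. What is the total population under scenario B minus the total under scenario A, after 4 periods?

266

(Groups numbered youngest = 1 to oldest = 6.)
[period 1]
Births: 800 × 0.377 = 302
Group 2: 1230 × 0.958 = 1178
Group 3: 1090 × 0.954 = 1040
Group 4: 800 × 0.959 = 767
Group 5: 1330 × 0.933 = 1241
Group 6: 1810 × 0.946 = 1712
Population now: 0–14=302, 15–29=1178, 30–44=1040, 45–59=767, 60–74=1241, 75–89=1712
[period 2]
Births: 1040 × 0.377 = 392
Group 2: 302 × 0.958 = 289
Group 3: 1178 × 0.954 = 1124
Group 4: 1040 × 0.959 = 997
Group 5: 767 × 0.933 = 716
Group 6: 1241 × 0.946 = 1174
Population now: 0–14=392, 15–29=289, 30–44=1124, 45–59=997, 60–74=716, 75–89=1174
[period 3]
Births: 1124 × 0.377 = 424
Group 2: 392 × 0.958 = 376
Group 3: 289 × 0.954 = 276
Group 4: 1124 × 0.959 = 1078
Group 5: 997 × 0.933 = 930
Group 6: 716 × 0.946 = 677
Population now: 0–14=424, 15–29=376, 30–44=276, 45–59=1078, 60–74=930, 75–89=677
[period 4]
Births: 276 × 0.377 = 104
Group 2: 424 × 0.958 = 406
Group 3: 376 × 0.954 = 359
Group 4: 276 × 0.959 = 265
Group 5: 1078 × 0.933 = 1006
Group 6: 930 × 0.946 = 880
Population now: 0–14=104, 15–29=406, 30–44=359, 45–59=265, 60–74=1006, 75–89=880
Scenario A total after 4 periods: 3020
Scenario B projection —
[period 1]
Births: 800 × 0.457 = 366
Group 2: 1230 × 0.958 = 1178
Group 3: 1090 × 0.954 = 1040
Group 4: 800 × 0.959 = 767
Group 5: 1330 × 0.933 = 1241
Group 6: 1810 × 0.946 = 1712
Population now: 0–14=366, 15–29=1178, 30–44=1040, 45–59=767, 60–74=1241, 75–89=1712
[period 2]
Births: 1040 × 0.457 = 475
Group 2: 366 × 0.958 = 351
Group 3: 1178 × 0.954 = 1124
Group 4: 1040 × 0.959 = 997
Group 5: 767 × 0.933 = 716
Group 6: 1241 × 0.946 = 1174
Population now: 0–14=475, 15–29=351, 30–44=1124, 45–59=997, 60–74=716, 75–89=1174
[period 3]
Births: 1124 × 0.457 = 514
Group 2: 475 × 0.958 = 455
Group 3: 351 × 0.954 = 335
Group 4: 1124 × 0.959 = 1078
Group 5: 997 × 0.933 = 930
Group 6: 716 × 0.946 = 677
Population now: 0–14=514, 15–29=455, 30–44=335, 45–59=1078, 60–74=930, 75–89=677
[period 4]
Births: 335 × 0.457 = 153
Group 2: 514 × 0.958 = 492
Group 3: 455 × 0.954 = 434
Group 4: 335 × 0.959 = 321
Group 5: 1078 × 0.933 = 1006
Group 6: 930 × 0.946 = 880
Population now: 0–14=153, 15–29=492, 30–44=434, 45–59=321, 60–74=1006, 75–89=880
Scenario B total after 4 periods: 3286
Difference B − A = 3286 − 3020 = 266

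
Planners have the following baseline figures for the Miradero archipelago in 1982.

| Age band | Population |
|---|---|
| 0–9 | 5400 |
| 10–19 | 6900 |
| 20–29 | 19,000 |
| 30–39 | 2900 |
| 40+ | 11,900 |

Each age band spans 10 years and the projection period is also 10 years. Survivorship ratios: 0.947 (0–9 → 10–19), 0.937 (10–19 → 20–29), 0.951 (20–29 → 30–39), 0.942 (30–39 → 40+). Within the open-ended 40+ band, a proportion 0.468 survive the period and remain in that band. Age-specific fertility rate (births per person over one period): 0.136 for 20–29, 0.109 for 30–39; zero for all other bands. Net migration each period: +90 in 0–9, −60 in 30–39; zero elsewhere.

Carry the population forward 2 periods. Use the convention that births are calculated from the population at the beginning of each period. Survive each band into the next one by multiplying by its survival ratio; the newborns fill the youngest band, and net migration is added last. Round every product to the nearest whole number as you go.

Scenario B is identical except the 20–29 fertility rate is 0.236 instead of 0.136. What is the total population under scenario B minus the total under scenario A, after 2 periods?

2446

Call the bands 1 to 5, youngest first.
Period 1.
Births: 19000 × 0.136 = 2584 ; 2900 × 0.109 = 316 ⇒ total 2900
Band 2: 5400 × 0.947 = 5114
Band 3: 6900 × 0.937 = 6465
Band 4: 19000 × 0.951 = 18069
Band 5: 2900 × 0.942 + 11900 × 0.468 = 2732 + 5569 = 8301
Net migration: Band 1 + 90 → 2990; Band 4 − 60 → 18009
Giving 2990 / 5114 / 6465 / 18009 / 8301.
Period 2.
Births: 6465 × 0.136 = 879 ; 18009 × 0.109 = 1963 ⇒ total 2842
Band 2: 2990 × 0.947 = 2832
Band 3: 5114 × 0.937 = 4792
Band 4: 6465 × 0.951 = 6148
Band 5: 18009 × 0.942 + 8301 × 0.468 = 16964 + 3885 = 20849
Net migration: Band 1 + 90 → 2932; Band 4 − 60 → 6088
Giving 2932 / 2832 / 4792 / 6088 / 20849.
Scenario A total after 2 periods: 37493
Scenario B projection —
Period 1.
Births: 19000 × 0.236 = 4484 ; 2900 × 0.109 = 316 ⇒ total 4800
Band 2: 5400 × 0.947 = 5114
Band 3: 6900 × 0.937 = 6465
Band 4: 19000 × 0.951 = 18069
Band 5: 2900 × 0.942 + 11900 × 0.468 = 2732 + 5569 = 8301
Net migration: Band 1 + 90 → 4890; Band 4 − 60 → 18009
Giving 4890 / 5114 / 6465 / 18009 / 8301.
Period 2.
Births: 6465 × 0.236 = 1526 ; 18009 × 0.109 = 1963 ⇒ total 3489
Band 2: 4890 × 0.947 = 4631
Band 3: 5114 × 0.937 = 4792
Band 4: 6465 × 0.951 = 6148
Band 5: 18009 × 0.942 + 8301 × 0.468 = 16964 + 3885 = 20849
Net migration: Band 1 + 90 → 3579; Band 4 − 60 → 6088
Giving 3579 / 4631 / 4792 / 6088 / 20849.
Scenario B total after 2 periods: 39939
Difference B − A = 39939 − 37493 = 2446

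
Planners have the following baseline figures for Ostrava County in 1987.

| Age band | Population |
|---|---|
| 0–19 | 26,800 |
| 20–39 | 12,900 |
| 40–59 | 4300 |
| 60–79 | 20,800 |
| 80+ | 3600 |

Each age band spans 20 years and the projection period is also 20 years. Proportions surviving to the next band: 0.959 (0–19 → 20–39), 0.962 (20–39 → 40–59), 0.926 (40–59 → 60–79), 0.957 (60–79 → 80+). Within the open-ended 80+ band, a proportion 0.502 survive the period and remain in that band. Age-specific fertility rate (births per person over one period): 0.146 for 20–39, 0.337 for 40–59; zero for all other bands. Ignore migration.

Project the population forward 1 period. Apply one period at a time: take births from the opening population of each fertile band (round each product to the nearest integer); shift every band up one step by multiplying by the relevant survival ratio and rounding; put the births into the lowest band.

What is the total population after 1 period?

After projecting period 1:
Births: 12900 * 0.146 = 1883 ; 4300 * 0.337 = 1449 → 3332
20–39: 26800 * 0.959 = 25701
40–59: 12900 * 0.962 = 12410
60–79: 4300 * 0.926 = 3982
80+: 20800 * 0.957 + 3600 * 0.502 = 19906 + 1807 = 21713
Population now: 0–19=3332, 20–39=25701, 40–59=12410, 60–79=3982, 80+=21713
Total after period 1: 3332 + 25701 + 12410 + 3982 + 21713 = 67138

67138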